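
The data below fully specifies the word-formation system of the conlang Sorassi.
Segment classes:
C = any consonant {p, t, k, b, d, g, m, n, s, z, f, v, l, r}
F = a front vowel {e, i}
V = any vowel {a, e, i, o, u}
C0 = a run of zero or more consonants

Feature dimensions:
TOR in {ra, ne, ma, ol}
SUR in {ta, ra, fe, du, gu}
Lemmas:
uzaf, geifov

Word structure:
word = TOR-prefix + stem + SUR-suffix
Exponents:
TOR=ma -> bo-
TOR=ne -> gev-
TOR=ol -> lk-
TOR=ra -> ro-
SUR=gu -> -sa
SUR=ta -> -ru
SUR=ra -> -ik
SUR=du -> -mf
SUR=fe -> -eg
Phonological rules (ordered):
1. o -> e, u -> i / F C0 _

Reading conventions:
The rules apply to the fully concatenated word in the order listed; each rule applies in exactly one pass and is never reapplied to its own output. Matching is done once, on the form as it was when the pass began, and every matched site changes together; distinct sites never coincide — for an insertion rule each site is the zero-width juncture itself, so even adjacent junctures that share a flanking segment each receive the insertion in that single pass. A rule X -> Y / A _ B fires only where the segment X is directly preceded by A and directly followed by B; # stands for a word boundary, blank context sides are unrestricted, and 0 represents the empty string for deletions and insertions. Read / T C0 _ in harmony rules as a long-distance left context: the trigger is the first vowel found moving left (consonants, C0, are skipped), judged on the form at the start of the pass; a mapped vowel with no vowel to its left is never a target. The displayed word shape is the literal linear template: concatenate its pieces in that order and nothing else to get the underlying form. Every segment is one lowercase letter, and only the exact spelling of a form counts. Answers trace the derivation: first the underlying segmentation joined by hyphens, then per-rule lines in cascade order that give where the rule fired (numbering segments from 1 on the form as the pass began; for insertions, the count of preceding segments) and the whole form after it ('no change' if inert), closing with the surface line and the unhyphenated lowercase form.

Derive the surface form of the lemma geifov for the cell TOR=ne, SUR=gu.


underlying: gev-geifov-sa
1. o -> e, u -> i / F C0 _: fires at position(s) 8: gevgeifevsa
surface: gevgeifevsa


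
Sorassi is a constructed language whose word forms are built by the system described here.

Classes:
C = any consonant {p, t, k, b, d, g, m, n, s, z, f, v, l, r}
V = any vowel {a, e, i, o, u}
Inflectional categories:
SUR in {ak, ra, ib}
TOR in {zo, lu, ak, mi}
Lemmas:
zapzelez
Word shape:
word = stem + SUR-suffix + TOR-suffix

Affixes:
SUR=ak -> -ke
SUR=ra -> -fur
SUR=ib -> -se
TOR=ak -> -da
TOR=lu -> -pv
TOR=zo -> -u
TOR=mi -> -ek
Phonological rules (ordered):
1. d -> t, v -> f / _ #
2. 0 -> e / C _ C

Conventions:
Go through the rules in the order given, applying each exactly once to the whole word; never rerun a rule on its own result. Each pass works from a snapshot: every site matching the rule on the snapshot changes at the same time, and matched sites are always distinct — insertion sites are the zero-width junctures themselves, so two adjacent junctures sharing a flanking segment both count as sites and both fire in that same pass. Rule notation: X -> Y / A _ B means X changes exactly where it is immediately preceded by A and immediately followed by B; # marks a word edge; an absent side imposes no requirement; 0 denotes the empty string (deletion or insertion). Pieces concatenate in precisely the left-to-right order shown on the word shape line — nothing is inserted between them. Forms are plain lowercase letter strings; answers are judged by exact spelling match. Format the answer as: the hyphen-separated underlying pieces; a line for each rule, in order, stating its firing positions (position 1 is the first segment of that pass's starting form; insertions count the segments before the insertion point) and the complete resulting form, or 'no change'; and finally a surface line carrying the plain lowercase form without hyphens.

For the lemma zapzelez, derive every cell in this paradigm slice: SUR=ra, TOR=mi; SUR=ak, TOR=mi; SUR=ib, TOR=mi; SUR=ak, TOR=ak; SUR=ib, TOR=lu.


cell SUR=ra, TOR=mi:
underlying: zapzelez-fur-ek
1. d -> t, v -> f / _ #: no change
2. 0 -> e / C _ C: inserts after position(s) 3, 8: zapezelezefurek
surface: zapezelezefurek

cell SUR=ak, TOR=mi:
underlying: zapzelez-ke-ek
1. d -> t, v -> f / _ #: no change
2. 0 -> e / C _ C: inserts after position(s) 3, 8: zapezelezekeek
surface: zapezelezekeek

cell SUR=ib, TOR=mi:
underlying: zapzelez-se-ek
1. d -> t, v -> f / _ #: no change
2. 0 -> e / C _ C: inserts after position(s) 3, 8: zapezelezeseek
surface: zapezelezeseek

cell SUR=ak, TOR=ak:
underlying: zapzelez-ke-da
1. d -> t, v -> f / _ #: no change
2. 0 -> e / C _ C: inserts after position(s) 3, 8: zapezelezekeda
surface: zapezelezekeda

cell SUR=ib, TOR=lu:
underlying: zapzelez-se-pv
1. d -> t, v -> f / _ #: fires at position(s) 12: zapzelezsepf
2. 0 -> e / C _ C: inserts after position(s) 3, 8, 11: zapezelezesepef
surface: zapezelezesepef


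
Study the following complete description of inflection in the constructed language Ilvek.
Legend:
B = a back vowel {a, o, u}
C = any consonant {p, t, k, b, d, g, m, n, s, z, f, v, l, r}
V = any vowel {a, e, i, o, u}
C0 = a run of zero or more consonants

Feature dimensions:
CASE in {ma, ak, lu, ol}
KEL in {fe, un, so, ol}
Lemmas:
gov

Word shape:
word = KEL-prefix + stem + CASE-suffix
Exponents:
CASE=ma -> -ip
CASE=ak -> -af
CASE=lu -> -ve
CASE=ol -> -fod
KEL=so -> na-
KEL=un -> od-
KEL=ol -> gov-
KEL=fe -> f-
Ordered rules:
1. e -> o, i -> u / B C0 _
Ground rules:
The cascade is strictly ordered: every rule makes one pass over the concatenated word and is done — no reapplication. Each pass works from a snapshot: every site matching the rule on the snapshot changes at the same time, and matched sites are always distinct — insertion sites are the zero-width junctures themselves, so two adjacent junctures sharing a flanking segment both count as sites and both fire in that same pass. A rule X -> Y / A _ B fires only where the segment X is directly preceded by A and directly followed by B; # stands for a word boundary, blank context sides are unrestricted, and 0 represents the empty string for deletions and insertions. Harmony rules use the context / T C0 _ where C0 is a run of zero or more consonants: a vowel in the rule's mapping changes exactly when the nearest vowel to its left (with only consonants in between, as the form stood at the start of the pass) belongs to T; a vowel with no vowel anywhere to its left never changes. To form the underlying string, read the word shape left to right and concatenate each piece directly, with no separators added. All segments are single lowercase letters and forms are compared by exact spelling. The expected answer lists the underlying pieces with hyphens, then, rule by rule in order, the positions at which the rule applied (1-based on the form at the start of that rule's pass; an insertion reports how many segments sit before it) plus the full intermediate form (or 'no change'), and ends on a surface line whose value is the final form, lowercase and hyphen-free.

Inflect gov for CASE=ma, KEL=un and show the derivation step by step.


underlying: od-gov-ip
1. e -> o, i -> u / B C0 _: fires at position(s) 6: odgovup
surface: odgovup


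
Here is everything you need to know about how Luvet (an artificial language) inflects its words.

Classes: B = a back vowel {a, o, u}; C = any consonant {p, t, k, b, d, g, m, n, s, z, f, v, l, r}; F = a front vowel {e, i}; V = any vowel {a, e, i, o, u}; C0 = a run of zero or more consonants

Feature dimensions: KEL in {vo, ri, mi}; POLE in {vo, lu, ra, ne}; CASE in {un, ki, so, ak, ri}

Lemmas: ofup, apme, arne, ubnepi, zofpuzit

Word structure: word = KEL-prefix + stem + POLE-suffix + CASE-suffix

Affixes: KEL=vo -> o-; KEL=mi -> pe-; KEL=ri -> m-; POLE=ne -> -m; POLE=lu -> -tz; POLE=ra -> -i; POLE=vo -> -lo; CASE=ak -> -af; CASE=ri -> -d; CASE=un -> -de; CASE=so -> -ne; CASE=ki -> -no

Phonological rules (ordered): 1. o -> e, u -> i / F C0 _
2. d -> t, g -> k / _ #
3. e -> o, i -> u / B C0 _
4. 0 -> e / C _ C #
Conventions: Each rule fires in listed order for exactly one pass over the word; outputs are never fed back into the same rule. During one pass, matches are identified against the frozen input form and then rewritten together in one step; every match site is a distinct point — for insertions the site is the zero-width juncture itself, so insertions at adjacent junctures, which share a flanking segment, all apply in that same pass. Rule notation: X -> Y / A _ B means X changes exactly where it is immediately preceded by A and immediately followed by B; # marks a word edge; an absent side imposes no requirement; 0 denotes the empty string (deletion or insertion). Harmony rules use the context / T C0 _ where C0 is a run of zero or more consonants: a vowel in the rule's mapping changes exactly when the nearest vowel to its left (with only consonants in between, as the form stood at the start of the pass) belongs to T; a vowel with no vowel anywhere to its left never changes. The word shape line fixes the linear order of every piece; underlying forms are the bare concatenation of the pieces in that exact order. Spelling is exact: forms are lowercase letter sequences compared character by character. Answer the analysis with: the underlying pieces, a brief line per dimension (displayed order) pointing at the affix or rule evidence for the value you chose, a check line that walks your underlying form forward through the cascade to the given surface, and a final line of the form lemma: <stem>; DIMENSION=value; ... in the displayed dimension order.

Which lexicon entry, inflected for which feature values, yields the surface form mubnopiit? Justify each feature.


underlying: m-ubnepi-i-d
KEL=ri - signalled by the affix m-
POLE=ra - signalled by the affix -i
CASE=ri - signalled by the affix -d
check: mubnepiid -> mubnepiid -> mubnepiit -> mubnopiit -> mubnopiit
lemma: ubnepi; KEL=ri; POLE=ra; CASE=ri


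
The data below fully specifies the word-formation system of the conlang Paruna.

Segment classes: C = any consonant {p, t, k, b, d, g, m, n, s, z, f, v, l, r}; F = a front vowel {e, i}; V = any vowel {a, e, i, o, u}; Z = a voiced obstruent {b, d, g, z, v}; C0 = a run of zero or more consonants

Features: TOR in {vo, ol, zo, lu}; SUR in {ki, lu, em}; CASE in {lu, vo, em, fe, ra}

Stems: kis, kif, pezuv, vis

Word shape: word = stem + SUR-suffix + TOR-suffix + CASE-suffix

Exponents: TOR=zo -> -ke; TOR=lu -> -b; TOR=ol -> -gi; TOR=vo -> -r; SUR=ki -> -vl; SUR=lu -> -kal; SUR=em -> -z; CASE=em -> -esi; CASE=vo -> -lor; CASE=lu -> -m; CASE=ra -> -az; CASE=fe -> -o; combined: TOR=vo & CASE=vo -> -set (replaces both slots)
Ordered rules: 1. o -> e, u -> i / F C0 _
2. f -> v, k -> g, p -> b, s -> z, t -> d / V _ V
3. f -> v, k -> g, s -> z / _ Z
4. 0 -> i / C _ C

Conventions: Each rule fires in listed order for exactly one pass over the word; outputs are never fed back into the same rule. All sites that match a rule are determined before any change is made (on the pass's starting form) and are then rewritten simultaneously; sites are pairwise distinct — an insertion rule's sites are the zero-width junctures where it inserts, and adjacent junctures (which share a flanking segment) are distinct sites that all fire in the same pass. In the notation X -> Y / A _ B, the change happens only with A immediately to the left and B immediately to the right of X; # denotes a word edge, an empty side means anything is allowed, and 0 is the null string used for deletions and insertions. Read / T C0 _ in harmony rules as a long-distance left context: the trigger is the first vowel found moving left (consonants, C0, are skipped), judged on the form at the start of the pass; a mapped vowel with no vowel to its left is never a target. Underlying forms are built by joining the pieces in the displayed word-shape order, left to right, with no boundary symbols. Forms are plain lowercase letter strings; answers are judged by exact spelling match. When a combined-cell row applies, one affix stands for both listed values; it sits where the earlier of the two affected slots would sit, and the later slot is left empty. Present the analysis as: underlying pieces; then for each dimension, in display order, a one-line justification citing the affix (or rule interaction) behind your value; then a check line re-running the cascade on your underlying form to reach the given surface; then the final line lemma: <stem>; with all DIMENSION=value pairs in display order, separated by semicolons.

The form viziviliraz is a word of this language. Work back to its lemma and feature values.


underlying: vis-vl-r-az
TOR=vo - signalled by the affix -r
SUR=ki - signalled by the affix -vl
CASE=ra - signalled by the affix -az
check: visvlraz -> visvlraz -> visvlraz -> vizvlraz -> viziviliraz
lemma: vis; TOR=vo; SUR=ki; CASE=ra


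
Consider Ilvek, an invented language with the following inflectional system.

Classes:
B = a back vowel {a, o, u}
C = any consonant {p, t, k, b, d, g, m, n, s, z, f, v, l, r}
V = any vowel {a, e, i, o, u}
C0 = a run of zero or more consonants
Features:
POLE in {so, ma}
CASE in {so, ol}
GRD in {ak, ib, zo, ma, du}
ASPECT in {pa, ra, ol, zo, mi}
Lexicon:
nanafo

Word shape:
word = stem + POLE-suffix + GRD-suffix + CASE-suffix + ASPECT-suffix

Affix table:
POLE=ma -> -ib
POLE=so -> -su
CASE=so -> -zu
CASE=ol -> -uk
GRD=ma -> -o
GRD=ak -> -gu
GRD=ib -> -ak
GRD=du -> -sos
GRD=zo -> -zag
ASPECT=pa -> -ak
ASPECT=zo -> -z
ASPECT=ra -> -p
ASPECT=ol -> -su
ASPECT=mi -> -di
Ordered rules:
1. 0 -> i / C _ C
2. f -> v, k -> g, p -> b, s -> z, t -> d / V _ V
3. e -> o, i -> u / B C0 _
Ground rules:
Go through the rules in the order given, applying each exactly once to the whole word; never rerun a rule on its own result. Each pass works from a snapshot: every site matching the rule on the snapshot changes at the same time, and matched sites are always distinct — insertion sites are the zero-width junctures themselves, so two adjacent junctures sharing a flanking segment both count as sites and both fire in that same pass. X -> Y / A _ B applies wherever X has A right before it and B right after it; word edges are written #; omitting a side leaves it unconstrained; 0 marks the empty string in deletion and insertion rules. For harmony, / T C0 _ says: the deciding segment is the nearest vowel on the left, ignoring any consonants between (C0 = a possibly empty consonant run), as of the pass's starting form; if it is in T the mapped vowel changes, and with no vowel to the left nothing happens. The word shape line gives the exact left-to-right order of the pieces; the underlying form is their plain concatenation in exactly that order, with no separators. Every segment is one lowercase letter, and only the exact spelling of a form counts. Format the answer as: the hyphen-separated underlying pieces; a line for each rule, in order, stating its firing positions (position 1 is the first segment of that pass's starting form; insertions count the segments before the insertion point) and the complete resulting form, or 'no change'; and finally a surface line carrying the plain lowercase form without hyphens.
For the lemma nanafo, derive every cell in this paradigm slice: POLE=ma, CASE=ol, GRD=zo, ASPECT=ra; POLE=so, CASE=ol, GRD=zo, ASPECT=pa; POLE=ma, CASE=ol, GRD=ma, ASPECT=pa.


cell POLE=ma, CASE=ol, GRD=zo, ASPECT=ra:
underlying: nanafo-ib-zag-uk-p
1. 0 -> i / C _ C: inserts after position(s) 8, 13: nanafoibizagukip
2. f -> v, k -> g, p -> b, s -> z, t -> d / V _ V: fires at position(s) 5, 14: nanavoibizagugip
3. e -> o, i -> u / B C0 _: fires at position(s) 7, 15: nanavoubizagugup
surface: nanavoubizagugup

cell POLE=so, CASE=ol, GRD=zo, ASPECT=pa:
underlying: nanafo-su-zag-uk-ak
1. 0 -> i / C _ C: no change
2. f -> v, k -> g, p -> b, s -> z, t -> d / V _ V: fires at position(s) 5, 7, 13: nanavozuzagugak
3. e -> o, i -> u / B C0 _: no change
surface: nanavozuzagugak

cell POLE=ma, CASE=ol, GRD=ma, ASPECT=pa:
underlying: nanafo-ib-o-uk-ak
1. 0 -> i / C _ C: no change
2. f -> v, k -> g, p -> b, s -> z, t -> d / V _ V: fires at position(s) 5, 11: nanavoibougak
3. e -> o, i -> u / B C0 _: fires at position(s) 7: nanavoubougak
surface: nanavoubougak


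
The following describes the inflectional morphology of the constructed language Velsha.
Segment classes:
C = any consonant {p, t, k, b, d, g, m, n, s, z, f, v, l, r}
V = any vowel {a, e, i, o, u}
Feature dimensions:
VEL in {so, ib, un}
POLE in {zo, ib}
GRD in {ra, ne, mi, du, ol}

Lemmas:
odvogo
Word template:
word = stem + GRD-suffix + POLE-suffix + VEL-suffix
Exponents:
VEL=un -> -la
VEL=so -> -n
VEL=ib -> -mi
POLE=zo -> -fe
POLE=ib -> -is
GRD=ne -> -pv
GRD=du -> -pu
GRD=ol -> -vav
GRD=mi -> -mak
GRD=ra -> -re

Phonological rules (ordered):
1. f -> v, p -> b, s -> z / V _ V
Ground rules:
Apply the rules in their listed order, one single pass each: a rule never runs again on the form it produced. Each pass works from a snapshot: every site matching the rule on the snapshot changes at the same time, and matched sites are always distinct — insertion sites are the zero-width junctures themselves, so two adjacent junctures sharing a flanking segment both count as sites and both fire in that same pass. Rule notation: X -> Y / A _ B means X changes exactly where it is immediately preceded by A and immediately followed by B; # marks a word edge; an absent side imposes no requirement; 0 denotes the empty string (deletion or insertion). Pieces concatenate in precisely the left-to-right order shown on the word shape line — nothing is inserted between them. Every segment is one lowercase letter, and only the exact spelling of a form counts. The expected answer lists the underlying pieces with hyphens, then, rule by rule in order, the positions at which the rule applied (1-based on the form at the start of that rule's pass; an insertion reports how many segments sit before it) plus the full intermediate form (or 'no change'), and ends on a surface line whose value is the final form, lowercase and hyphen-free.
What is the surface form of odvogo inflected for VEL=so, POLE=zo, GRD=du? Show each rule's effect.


underlying: odvogo-pu-fe-n
1. f -> v, p -> b, s -> z / V _ V: fires at position(s) 7, 9: odvogobuven
surface: odvogobuven


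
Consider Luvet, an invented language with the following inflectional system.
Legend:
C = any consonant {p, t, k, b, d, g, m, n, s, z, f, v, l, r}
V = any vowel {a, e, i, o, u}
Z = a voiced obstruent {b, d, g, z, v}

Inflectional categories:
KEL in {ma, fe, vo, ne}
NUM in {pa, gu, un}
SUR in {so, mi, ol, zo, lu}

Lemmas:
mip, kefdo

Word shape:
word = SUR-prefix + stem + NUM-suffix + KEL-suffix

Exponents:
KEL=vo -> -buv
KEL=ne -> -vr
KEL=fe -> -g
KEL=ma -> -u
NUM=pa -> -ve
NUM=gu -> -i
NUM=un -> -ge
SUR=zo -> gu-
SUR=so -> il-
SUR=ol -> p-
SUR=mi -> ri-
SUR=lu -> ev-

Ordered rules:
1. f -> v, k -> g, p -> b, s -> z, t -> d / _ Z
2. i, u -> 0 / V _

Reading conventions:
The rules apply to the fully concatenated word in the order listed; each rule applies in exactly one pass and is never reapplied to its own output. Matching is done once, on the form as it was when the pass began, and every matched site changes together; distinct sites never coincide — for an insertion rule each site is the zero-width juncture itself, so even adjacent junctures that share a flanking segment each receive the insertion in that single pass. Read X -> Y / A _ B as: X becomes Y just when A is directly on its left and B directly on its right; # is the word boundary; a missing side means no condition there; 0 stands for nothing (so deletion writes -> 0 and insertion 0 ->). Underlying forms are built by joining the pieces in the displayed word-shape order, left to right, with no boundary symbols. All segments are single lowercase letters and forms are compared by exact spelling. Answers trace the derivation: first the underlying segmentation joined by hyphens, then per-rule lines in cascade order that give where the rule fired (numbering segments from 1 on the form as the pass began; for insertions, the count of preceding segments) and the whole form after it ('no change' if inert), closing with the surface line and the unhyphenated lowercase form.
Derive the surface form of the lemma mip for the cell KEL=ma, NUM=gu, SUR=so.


underlying: il-mip-i-u
1. f -> v, k -> g, p -> b, s -> z, t -> d / _ Z: no change
2. i, u -> 0 / V _: fires at position(s) 7: ilmipi
surface: ilmipi


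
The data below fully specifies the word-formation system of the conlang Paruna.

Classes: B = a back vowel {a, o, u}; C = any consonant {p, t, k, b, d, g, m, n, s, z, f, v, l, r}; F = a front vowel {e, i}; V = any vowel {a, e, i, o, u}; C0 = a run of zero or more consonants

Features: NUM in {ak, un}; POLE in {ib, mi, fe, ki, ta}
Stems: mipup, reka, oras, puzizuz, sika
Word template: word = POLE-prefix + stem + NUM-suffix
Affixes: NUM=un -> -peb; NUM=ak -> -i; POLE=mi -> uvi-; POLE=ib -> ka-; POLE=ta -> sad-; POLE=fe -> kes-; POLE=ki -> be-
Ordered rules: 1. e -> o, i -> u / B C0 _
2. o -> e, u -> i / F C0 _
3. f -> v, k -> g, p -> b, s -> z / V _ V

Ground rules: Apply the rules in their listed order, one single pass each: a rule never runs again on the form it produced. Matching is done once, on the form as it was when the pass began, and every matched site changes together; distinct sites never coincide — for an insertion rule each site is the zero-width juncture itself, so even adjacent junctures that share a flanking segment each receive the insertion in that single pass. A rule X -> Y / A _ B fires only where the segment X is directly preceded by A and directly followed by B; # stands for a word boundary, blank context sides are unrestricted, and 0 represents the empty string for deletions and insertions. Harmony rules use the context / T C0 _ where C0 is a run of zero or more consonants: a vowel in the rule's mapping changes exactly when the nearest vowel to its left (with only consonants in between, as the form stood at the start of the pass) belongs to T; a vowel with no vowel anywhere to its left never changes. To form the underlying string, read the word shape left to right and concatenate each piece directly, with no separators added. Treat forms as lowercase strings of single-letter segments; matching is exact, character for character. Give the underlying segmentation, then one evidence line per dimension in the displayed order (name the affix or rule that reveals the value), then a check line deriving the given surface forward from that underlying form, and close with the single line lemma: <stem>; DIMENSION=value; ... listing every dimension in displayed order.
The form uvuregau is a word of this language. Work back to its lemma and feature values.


underlying: uvi-reka-i
NUM=ak - signalled by the affix -i
POLE=mi - signalled by the affix uvi-
check: uvirekai -> uvurekau -> uvurekau -> uvuregau
lemma: reka; NUM=ak; POLE=mi


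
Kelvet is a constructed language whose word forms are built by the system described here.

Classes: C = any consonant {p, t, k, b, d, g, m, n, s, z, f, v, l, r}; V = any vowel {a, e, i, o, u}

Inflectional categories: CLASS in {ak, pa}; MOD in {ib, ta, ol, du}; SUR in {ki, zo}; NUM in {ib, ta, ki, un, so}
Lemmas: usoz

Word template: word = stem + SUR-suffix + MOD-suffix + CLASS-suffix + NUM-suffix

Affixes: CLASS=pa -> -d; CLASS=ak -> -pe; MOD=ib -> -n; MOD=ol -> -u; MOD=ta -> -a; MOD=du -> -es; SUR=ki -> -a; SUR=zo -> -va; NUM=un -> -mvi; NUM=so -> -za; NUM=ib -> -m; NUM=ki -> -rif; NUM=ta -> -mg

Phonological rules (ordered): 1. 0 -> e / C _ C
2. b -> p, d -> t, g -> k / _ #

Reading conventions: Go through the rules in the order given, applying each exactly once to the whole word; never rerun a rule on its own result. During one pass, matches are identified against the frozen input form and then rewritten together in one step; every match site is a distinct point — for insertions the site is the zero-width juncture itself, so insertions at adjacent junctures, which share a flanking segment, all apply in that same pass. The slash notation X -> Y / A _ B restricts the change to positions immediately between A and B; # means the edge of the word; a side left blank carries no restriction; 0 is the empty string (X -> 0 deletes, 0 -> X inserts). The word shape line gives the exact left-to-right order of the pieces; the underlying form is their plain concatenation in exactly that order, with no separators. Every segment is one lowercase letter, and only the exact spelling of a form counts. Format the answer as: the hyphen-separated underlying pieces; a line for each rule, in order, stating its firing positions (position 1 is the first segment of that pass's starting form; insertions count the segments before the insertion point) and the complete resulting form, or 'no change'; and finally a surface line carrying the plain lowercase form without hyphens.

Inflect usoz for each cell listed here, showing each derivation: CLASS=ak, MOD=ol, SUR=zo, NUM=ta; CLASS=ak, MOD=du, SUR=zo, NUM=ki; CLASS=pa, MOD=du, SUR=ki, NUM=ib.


cell CLASS=ak, MOD=ol, SUR=zo, NUM=ta:
underlying: usoz-va-u-pe-mg
1. 0 -> e / C _ C: inserts after position(s) 4, 10: usozevaupemeg
2. b -> p, d -> t, g -> k / _ #: fires at position(s) 13: usozevaupemek
surface: usozevaupemek

cell CLASS=ak, MOD=du, SUR=zo, NUM=ki:
underlying: usoz-va-es-pe-rif
1. 0 -> e / C _ C: inserts after position(s) 4, 8: usozevaeseperif
2. b -> p, d -> t, g -> k / _ #: no change
surface: usozevaeseperif

cell CLASS=pa, MOD=du, SUR=ki, NUM=ib:
underlying: usoz-a-es-d-m
1. 0 -> e / C _ C: inserts after position(s) 7, 8: usozaesedem
2. b -> p, d -> t, g -> k / _ #: no change
surface: usozaesedem


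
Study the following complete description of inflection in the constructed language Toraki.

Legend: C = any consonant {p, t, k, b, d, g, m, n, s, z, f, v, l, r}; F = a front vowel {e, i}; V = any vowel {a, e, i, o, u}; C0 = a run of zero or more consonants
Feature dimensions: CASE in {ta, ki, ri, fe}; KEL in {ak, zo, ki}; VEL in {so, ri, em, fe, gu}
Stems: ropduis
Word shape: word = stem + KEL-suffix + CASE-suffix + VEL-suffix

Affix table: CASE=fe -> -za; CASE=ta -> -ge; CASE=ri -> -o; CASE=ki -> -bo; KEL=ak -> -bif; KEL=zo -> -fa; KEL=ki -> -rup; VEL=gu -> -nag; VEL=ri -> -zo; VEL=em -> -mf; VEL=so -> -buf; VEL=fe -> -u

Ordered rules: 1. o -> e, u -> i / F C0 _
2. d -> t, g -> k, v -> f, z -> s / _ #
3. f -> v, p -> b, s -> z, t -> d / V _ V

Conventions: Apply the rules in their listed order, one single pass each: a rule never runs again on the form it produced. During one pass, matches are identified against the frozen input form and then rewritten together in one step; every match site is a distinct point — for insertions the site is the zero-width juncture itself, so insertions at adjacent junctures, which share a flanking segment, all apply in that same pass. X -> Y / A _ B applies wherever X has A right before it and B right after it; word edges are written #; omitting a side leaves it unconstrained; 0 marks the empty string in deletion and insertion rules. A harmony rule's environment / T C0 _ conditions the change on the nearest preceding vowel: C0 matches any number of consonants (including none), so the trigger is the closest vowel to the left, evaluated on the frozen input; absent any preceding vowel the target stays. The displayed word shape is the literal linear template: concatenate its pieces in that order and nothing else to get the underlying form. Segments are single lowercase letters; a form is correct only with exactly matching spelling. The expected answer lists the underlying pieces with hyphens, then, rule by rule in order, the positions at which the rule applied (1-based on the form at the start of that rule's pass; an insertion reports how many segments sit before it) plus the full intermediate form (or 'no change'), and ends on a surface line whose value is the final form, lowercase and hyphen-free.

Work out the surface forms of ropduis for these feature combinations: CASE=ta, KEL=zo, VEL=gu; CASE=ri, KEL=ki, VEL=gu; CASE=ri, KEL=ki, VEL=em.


cell CASE=ta, KEL=zo, VEL=gu:
underlying: ropduis-fa-ge-nag
1. o -> e, u -> i / F C0 _: no change
2. d -> t, g -> k, v -> f, z -> s / _ #: fires at position(s) 14: ropduisfagenak
3. f -> v, p -> b, s -> z, t -> d / V _ V: no change
surface: ropduisfagenak

cell CASE=ri, KEL=ki, VEL=gu:
underlying: ropduis-rup-o-nag
1. o -> e, u -> i / F C0 _: fires at position(s) 9: ropduisriponag
2. d -> t, g -> k, v -> f, z -> s / _ #: fires at position(s) 14: ropduisriponak
3. f -> v, p -> b, s -> z, t -> d / V _ V: fires at position(s) 10: ropduisribonak
surface: ropduisribonak

cell CASE=ri, KEL=ki, VEL=em:
underlying: ropduis-rup-o-mf
1. o -> e, u -> i / F C0 _: fires at position(s) 9: ropduisripomf
2. d -> t, g -> k, v -> f, z -> s / _ #: no change
3. f -> v, p -> b, s -> z, t -> d / V _ V: fires at position(s) 10: ropduisribomf
surface: ropduisribomf


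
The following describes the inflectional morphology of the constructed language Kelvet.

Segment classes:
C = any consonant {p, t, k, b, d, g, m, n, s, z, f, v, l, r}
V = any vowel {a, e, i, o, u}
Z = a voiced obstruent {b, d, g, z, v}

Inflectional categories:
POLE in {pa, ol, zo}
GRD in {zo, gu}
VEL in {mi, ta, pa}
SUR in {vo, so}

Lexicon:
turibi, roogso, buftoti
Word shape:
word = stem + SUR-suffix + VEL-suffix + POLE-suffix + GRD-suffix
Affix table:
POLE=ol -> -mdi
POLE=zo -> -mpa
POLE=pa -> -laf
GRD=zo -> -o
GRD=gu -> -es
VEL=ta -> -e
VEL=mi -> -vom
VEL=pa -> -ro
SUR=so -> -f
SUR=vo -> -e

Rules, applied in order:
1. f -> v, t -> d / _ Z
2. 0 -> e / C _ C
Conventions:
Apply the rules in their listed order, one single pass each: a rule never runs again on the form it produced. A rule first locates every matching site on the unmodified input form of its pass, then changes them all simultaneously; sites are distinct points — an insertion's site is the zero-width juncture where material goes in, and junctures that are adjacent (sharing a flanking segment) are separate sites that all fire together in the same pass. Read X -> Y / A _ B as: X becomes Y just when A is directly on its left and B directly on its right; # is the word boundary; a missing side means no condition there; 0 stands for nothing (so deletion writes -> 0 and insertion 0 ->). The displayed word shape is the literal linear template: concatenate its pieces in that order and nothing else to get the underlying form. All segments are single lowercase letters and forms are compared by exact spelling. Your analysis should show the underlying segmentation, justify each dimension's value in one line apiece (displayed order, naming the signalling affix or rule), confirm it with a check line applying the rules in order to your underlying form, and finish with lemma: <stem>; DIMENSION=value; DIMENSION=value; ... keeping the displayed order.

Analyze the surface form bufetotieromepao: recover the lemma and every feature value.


underlying: buftoti-e-ro-mpa-o
POLE=zo - signalled by the affix -mpa
GRD=zo - signalled by the affix -o
VEL=pa - signalled by the affix -ro
SUR=vo - signalled by the affix -e
check: buftotierompao -> buftotierompao -> bufetotieromepao
lemma: buftoti; POLE=zo; GRD=zo; VEL=pa; SUR=vo


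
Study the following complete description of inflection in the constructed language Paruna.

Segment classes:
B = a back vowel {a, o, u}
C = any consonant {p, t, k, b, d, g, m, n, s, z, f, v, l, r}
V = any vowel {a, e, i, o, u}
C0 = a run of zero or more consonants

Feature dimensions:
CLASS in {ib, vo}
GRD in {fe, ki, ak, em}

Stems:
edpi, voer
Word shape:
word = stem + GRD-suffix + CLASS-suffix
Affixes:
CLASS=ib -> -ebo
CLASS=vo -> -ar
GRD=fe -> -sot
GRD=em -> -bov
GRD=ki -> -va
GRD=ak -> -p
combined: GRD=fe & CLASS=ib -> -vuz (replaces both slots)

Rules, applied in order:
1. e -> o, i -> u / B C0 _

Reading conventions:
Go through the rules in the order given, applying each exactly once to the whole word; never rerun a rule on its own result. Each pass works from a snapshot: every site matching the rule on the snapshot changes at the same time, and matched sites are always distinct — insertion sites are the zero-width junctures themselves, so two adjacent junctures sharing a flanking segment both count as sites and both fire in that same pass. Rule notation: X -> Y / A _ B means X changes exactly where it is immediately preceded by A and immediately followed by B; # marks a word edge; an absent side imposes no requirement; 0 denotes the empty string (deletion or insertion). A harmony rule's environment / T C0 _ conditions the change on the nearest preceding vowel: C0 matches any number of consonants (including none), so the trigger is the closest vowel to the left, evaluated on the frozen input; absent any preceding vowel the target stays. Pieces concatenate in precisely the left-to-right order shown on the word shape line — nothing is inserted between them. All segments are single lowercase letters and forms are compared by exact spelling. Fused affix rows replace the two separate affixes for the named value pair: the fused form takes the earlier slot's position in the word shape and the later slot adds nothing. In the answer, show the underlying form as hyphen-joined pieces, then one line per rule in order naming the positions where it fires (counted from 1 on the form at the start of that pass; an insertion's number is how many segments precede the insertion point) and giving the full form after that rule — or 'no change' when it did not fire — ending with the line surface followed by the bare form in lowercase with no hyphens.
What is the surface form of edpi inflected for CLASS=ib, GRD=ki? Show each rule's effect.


underlying: edpi-va-ebo
1. e -> o, i -> u / B C0 _: fires at position(s) 7: edpivaobo
surface: edpivaobo


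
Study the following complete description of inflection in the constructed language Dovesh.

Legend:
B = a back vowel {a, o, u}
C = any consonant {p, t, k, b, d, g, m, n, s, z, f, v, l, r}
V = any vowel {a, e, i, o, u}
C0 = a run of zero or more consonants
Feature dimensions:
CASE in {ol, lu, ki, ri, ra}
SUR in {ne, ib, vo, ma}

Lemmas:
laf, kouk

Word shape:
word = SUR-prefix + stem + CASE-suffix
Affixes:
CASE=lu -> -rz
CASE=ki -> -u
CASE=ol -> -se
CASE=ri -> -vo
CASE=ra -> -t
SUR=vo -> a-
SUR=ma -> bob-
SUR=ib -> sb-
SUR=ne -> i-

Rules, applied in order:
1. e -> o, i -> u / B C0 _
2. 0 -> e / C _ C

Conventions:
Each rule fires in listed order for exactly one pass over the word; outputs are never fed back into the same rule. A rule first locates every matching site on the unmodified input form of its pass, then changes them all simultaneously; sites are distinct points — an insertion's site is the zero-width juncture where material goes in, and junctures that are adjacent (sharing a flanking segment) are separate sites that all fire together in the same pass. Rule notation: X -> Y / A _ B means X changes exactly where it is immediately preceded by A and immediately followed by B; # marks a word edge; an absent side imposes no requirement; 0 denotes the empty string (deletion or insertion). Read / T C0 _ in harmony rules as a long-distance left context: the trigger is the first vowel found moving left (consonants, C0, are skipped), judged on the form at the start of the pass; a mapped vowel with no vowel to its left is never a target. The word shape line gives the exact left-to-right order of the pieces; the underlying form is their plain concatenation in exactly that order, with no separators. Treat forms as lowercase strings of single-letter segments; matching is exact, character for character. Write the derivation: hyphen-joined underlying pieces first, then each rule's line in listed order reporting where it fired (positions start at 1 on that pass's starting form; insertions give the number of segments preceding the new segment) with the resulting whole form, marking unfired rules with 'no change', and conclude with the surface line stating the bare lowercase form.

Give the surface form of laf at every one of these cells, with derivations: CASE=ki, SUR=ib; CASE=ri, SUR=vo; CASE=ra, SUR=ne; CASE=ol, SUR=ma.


cell CASE=ki, SUR=ib:
underlying: sb-laf-u
1. e -> o, i -> u / B C0 _: no change
2. 0 -> e / C _ C: inserts after position(s) 1, 2: sebelafu
surface: sebelafu

cell CASE=ri, SUR=vo:
underlying: a-laf-vo
1. e -> o, i -> u / B C0 _: no change
2. 0 -> e / C _ C: inserts after position(s) 4: alafevo
surface: alafevo

cell CASE=ra, SUR=ne:
underlying: i-laf-t
1. e -> o, i -> u / B C0 _: no change
2. 0 -> e / C _ C: inserts after position(s) 4: ilafet
surface: ilafet

cell CASE=ol, SUR=ma:
underlying: bob-laf-se
1. e -> o, i -> u / B C0 _: fires at position(s) 8: boblafso
2. 0 -> e / C _ C: inserts after position(s) 3, 6: bobelafeso
surface: bobelafeso


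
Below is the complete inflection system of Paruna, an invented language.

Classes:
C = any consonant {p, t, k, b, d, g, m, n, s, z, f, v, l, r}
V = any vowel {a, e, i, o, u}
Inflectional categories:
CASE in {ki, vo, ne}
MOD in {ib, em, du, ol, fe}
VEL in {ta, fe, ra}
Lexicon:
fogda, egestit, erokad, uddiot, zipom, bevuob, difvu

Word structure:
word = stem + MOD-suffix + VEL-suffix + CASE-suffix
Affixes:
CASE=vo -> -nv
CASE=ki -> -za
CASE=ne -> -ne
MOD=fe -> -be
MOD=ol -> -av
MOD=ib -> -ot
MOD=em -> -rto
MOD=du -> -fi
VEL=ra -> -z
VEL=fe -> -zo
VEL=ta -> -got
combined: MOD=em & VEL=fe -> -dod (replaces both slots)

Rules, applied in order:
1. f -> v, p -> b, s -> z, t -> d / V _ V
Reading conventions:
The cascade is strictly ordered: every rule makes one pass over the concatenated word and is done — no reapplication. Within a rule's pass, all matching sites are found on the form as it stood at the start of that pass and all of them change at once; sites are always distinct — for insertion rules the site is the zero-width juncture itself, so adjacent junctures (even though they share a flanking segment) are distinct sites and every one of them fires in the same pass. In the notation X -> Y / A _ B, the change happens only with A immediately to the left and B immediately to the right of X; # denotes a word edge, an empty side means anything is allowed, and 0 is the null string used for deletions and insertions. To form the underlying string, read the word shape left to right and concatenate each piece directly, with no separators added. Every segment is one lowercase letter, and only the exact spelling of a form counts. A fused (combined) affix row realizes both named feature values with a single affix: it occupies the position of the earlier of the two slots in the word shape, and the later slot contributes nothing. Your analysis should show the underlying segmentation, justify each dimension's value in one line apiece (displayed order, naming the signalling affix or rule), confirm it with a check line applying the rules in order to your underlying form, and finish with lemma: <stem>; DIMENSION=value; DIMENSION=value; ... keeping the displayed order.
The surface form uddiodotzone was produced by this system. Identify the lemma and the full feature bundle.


underlying: uddiot-ot-zo-ne
CASE=ne - signalled by the affix -ne
MOD=ib - signalled by the affix -ot
VEL=fe - signalled by the affix -zo
check: uddiototzone -> uddiodotzone
lemma: uddiot; CASE=ne; MOD=ib; VEL=fe


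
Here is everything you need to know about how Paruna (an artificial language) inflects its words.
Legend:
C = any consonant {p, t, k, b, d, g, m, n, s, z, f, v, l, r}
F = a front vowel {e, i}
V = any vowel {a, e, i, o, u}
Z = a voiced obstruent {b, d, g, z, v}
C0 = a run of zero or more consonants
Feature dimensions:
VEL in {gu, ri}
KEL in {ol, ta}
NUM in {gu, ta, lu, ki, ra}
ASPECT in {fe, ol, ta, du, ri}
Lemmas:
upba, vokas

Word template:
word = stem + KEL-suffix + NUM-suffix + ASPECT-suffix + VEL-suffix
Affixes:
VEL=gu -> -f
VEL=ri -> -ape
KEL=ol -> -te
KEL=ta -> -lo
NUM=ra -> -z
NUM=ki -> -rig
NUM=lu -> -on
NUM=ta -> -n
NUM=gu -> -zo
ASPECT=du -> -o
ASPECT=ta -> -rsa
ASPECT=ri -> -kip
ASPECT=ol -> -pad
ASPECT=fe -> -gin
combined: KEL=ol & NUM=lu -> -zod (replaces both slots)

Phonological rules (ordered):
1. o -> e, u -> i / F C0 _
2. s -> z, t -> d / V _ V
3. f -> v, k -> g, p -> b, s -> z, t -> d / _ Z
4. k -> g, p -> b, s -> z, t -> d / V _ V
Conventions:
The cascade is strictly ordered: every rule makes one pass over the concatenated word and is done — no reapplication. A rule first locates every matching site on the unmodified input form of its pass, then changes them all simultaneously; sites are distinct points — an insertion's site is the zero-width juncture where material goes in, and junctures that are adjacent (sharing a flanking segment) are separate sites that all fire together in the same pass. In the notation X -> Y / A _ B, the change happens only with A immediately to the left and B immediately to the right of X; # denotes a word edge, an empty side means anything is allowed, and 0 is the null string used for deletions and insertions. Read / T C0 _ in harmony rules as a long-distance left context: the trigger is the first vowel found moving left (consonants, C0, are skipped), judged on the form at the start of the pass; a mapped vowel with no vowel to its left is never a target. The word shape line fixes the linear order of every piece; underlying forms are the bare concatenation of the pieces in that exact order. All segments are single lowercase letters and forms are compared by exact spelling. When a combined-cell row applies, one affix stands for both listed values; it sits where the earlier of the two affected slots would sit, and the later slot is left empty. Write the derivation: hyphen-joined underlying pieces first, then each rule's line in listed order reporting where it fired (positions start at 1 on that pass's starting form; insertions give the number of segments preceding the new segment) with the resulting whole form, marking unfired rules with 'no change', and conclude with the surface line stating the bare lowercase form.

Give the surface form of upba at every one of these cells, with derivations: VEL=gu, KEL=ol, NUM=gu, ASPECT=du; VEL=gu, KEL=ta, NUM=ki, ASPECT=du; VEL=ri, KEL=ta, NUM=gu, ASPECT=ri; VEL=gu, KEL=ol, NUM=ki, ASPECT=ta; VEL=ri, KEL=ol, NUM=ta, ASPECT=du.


cell VEL=gu, KEL=ol, NUM=gu, ASPECT=du:
underlying: upba-te-zo-o-f
1. o -> e, u -> i / F C0 _: fires at position(s) 8: upbatezeof
2. s -> z, t -> d / V _ V: fires at position(s) 5: upbadezeof
3. f -> v, k -> g, p -> b, s -> z, t -> d / _ Z: fires at position(s) 2: ubbadezeof
4. k -> g, p -> b, s -> z, t -> d / V _ V: no change
surface: ubbadezeof

cell VEL=gu, KEL=ta, NUM=ki, ASPECT=du:
underlying: upba-lo-rig-o-f
1. o -> e, u -> i / F C0 _: fires at position(s) 10: upbalorigef
2. s -> z, t -> d / V _ V: no change
3. f -> v, k -> g, p -> b, s -> z, t -> d / _ Z: fires at position(s) 2: ubbalorigef
4. k -> g, p -> b, s -> z, t -> d / V _ V: no change
surface: ubbalorigef

cell VEL=ri, KEL=ta, NUM=gu, ASPECT=ri:
underlying: upba-lo-zo-kip-ape
1. o -> e, u -> i / F C0 _: no change
2. s -> z, t -> d / V _ V: no change
3. f -> v, k -> g, p -> b, s -> z, t -> d / _ Z: fires at position(s) 2: ubbalozokipape
4. k -> g, p -> b, s -> z, t -> d / V _ V: fires at position(s) 9, 11, 13: ubbalozogibabe
surface: ubbalozogibabe

cell VEL=gu, KEL=ol, NUM=ki, ASPECT=ta:
underlying: upba-te-rig-rsa-f
1. o -> e, u -> i / F C0 _: no change
2. s -> z, t -> d / V _ V: fires at position(s) 5: upbaderigrsaf
3. f -> v, k -> g, p -> b, s -> z, t -> d / _ Z: fires at position(s) 2: ubbaderigrsaf
4. k -> g, p -> b, s -> z, t -> d / V _ V: no change
surface: ubbaderigrsaf

cell VEL=ri, KEL=ol, NUM=ta, ASPECT=du:
underlying: upba-te-n-o-ape
1. o -> e, u -> i / F C0 _: fires at position(s) 8: upbateneape
2. s -> z, t -> d / V _ V: fires at position(s) 5: upbadeneape
3. f -> v, k -> g, p -> b, s -> z, t -> d / _ Z: fires at position(s) 2: ubbadeneape
4. k -> g, p -> b, s -> z, t -> d / V _ V: fires at position(s) 10: ubbadeneabe
surface: ubbadeneabe
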